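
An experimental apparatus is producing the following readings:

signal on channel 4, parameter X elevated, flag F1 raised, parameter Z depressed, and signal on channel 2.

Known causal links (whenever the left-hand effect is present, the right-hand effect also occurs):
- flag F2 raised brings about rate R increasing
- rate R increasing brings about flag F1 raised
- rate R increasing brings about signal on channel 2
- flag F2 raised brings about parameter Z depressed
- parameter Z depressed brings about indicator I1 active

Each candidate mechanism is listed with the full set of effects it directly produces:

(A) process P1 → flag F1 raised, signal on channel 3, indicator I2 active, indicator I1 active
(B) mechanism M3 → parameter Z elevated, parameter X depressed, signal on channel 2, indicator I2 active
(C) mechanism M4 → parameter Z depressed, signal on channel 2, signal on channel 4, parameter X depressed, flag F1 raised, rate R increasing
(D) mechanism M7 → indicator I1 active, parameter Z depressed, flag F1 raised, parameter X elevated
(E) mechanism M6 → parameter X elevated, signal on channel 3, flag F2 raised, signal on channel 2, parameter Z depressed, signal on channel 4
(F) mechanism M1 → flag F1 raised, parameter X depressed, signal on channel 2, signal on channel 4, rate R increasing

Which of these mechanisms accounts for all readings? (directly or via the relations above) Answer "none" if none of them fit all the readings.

Testing each hypothesis:
(A) process P1 — signal on channel 4 -; parameter X elevated -; flag F1 raised +; parameter Z depressed -; signal on channel 2 -
(B) mechanism M3 — signal on channel 4 -; parameter X elevated -; flag F1 raised -; parameter Z depressed -; signal on channel 2 +
(C) mechanism M4 — fails on parameter X elevated (predicts parameter X depressed, not parameter X elevated)
(D) mechanism M7 — does not account for signal on channel 4, signal on channel 2
(E) mechanism M6 — signal on channel 4 +; parameter X elevated +; flag F1 raised + (via flag F2 raised → rate R increasing → flag F1 raised); parameter Z depressed +; signal on channel 2 +
(F) mechanism M1 — signal on channel 4 +; parameter X elevated -; flag F1 raised +; parameter Z depressed -; signal on channel 2 +
(E) is the only candidate with no mismatches.

E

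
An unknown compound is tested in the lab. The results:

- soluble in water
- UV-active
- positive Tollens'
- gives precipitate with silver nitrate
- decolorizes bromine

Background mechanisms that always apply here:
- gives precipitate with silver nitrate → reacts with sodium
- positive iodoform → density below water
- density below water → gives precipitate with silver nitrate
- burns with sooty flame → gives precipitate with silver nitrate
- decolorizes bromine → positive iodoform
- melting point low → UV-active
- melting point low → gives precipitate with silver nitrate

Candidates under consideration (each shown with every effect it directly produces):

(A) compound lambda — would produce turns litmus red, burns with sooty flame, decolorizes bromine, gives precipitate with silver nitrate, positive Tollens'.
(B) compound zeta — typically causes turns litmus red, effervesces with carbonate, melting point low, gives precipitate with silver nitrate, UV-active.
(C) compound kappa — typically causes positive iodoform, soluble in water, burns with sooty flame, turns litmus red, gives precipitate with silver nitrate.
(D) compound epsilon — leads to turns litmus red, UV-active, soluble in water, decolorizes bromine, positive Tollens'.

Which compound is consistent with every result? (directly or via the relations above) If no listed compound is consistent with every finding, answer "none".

Checking each candidate against the observations:
(A) compound lambda — does not account for soluble in water, UV-active
(B) compound zeta — does not account for soluble in water, positive Tollens', decolorizes bromine
(C) compound kappa — does not account for UV-active, positive Tollens', decolorizes bromine
(D) compound epsilon — soluble in water +; UV-active +; positive Tollens' +; gives precipitate with silver nitrate + (through decolorizes bromine → positive iodoform → density below water → gives precipitate with silver nitrate); decolorizes bromine +
(D) is the only candidate with no mismatches.

D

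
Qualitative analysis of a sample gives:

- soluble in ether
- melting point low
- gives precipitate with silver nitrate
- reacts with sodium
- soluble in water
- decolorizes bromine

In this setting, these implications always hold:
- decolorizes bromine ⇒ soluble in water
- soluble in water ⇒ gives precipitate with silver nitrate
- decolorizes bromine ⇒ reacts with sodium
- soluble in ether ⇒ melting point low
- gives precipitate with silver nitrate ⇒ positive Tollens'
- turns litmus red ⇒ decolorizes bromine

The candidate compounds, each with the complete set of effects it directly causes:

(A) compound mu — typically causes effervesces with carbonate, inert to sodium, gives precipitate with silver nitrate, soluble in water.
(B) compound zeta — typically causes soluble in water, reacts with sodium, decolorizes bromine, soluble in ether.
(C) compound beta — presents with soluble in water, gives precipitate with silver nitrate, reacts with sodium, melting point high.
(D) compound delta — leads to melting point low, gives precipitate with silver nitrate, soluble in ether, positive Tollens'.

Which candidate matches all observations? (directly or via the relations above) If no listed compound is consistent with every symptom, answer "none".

Testing each hypothesis:
(A) compound mu — soluble in ether NO; melting point low NO; gives precipitate with silver nitrate yes; reacts with sodium NO; soluble in water yes; decolorizes bromine NO
(B) compound zeta — soluble in ether yes; melting point low yes (via soluble in ether → melting point low); gives precipitate with silver nitrate yes (via soluble in water → gives precipitate with silver nitrate); reacts with sodium yes; soluble in water yes; decolorizes bromine yes
(C) compound beta — fails on soluble in ether, melting point low, decolorizes bromine (predicts melting point high, not melting point low)
(D) compound delta — does not account for reacts with sodium, soluble in water, decolorizes bromine
(B) is the only candidate with no mismatches.

B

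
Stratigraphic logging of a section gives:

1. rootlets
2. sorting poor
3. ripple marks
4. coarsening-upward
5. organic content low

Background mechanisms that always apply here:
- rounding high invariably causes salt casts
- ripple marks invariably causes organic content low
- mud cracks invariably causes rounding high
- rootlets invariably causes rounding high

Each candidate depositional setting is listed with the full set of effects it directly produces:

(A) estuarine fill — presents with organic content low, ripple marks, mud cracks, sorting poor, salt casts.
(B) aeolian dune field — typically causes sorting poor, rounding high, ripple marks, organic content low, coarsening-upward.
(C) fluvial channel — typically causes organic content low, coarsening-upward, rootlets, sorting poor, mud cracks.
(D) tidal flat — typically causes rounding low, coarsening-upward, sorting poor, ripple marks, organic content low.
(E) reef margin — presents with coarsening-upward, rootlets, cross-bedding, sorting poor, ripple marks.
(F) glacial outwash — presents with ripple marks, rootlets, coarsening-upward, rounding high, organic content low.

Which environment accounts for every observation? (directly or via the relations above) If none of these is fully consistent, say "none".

E

Checking each candidate against the observations:
(A) estuarine fill — rootlets miss; sorting poor match; ripple marks match; coarsening-upward miss; organic content low match
(B) aeolian dune field — does not account for rootlets
(C) fluvial channel — does not account for ripple marks
(D) tidal flat — rootlets miss; sorting poor match; ripple marks match; coarsening-upward match; organic content low match
(E) reef margin — accounts for every observation (organic content low via ripple marks → organic content low)
(F) glacial outwash — rootlets match; sorting poor miss; ripple marks match; coarsening-upward match; organic content low match
(E) is the only candidate with no mismatches.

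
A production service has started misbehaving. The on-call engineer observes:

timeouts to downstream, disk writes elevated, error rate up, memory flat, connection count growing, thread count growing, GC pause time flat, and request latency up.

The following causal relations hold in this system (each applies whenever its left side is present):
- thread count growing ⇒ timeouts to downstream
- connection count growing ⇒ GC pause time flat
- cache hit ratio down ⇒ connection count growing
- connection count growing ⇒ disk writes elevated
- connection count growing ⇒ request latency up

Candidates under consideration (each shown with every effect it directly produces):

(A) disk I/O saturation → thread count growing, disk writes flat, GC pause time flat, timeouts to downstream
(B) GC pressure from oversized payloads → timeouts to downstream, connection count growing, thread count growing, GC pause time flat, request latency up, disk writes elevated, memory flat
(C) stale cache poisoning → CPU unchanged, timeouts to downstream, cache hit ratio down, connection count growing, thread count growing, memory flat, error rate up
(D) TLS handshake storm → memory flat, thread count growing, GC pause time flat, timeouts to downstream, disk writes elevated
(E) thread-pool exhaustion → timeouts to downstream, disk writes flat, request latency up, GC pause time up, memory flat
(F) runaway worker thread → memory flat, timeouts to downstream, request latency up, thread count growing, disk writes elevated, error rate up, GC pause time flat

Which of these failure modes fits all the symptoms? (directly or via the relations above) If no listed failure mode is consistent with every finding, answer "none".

For each candidate, compare predicted effects to what was observed:
(A) disk I/O saturation — timeouts to downstream yes; disk writes elevated NO; error rate up NO; memory flat NO; connection count growing NO; thread count growing yes; GC pause time flat yes; request latency up NO
(B) GC pressure from oversized payloads — does not account for error rate up
(C) stale cache poisoning — accounts for every observation (disk writes elevated via connection count growing → disk writes elevated)
(D) TLS handshake storm — does not account for error rate up, connection count growing, request latency up
(E) thread-pool exhaustion — timeouts to downstream yes; disk writes elevated NO; error rate up NO; memory flat yes; connection count growing NO; thread count growing NO; GC pause time flat NO; request latency up yes
(F) runaway worker thread — timeouts to downstream yes; disk writes elevated yes; error rate up yes; memory flat yes; connection count growing NO; thread count growing yes; GC pause time flat yes; request latency up yes
(C) alone accounts for all the evidence.

C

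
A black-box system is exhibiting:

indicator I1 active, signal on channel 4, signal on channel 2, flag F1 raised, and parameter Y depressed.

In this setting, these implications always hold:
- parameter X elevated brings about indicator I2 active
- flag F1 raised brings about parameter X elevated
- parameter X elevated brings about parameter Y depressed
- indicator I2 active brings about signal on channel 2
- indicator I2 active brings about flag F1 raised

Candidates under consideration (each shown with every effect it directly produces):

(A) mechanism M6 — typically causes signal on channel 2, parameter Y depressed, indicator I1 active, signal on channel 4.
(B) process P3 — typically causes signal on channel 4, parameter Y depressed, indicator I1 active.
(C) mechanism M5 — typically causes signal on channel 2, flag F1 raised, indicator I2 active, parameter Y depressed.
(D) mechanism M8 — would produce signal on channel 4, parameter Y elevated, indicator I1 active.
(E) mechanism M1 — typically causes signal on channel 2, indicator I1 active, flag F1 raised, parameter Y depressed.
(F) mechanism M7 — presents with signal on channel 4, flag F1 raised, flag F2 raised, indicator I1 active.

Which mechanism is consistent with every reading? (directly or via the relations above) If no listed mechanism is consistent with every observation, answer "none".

F

For each candidate, compare predicted effects to what was observed:
(A) mechanism M6 — indicator I1 active match; signal on channel 4 match; signal on channel 2 match; flag F1 raised miss; parameter Y depressed match
(B) process P3 — indicator I1 active match; signal on channel 4 match; signal on channel 2 miss; flag F1 raised miss; parameter Y depressed match
(C) mechanism M5 — does not account for indicator I1 active, signal on channel 4
(D) mechanism M8 — indicator I1 active match; signal on channel 4 match; signal on channel 2 miss; flag F1 raised miss; parameter Y depressed miss
(E) mechanism M1 — indicator I1 active match; signal on channel 4 miss; signal on channel 2 match; flag F1 raised match; parameter Y depressed match
(F) mechanism M7 — indicator I1 active match; signal on channel 4 match; signal on channel 2 match (by flag F1 raised → parameter X elevated → indicator I2 active → signal on channel 2); flag F1 raised match; parameter Y depressed match (by flag F1 raised → parameter X elevated → parameter Y depressed)
(F) is the only candidate with no mismatches.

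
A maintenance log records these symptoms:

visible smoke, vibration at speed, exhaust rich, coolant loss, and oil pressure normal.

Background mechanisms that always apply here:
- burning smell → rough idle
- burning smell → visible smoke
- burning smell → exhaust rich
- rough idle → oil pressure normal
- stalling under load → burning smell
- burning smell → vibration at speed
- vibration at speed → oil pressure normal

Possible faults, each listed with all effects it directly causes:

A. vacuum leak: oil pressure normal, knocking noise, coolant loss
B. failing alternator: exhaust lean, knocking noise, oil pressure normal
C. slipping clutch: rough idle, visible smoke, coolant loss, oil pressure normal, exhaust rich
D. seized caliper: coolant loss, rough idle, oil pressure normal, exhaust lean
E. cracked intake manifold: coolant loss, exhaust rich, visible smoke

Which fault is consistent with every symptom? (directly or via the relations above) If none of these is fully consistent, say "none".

none

Per-candidate check:
(A) vacuum leak — does not account for visible smoke, vibration at speed, exhaust rich
(B) failing alternator — fails on visible smoke, vibration at speed, exhaust rich, coolant loss (predicts exhaust lean, not exhaust rich)
(C) slipping clutch — visible smoke yes; vibration at speed NO; exhaust rich yes; coolant loss yes; oil pressure normal yes
(D) seized caliper — fails on visible smoke, vibration at speed, exhaust rich (predicts exhaust lean, not exhaust rich)
(E) cracked intake manifold — does not account for vibration at speed, oil pressure normal
None of the listed candidates fits everything.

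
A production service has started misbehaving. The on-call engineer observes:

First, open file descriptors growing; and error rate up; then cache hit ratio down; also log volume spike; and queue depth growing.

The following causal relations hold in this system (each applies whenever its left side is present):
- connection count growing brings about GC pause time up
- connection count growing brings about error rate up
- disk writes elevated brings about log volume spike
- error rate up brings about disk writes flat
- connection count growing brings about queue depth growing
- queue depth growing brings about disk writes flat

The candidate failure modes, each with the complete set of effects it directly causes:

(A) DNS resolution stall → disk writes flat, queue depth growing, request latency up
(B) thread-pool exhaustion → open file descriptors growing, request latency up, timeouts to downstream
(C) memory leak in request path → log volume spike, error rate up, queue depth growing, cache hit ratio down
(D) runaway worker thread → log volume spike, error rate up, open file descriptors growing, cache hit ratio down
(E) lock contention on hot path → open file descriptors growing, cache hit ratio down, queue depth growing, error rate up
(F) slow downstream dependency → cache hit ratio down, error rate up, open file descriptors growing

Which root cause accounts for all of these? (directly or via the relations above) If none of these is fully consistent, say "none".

Per-candidate check:
(A) DNS resolution stall — open file descriptors growing -; error rate up -; cache hit ratio down -; log volume spike -; queue depth growing +
(B) thread-pool exhaustion — open file descriptors growing +; error rate up -; cache hit ratio down -; log volume spike -; queue depth growing -
(C) memory leak in request path — open file descriptors growing -; error rate up +; cache hit ratio down +; log volume spike +; queue depth growing +
(D) runaway worker thread — open file descriptors growing +; error rate up +; cache hit ratio down +; log volume spike +; queue depth growing -
(E) lock contention on hot path — does not account for log volume spike
(F) slow downstream dependency — does not account for log volume spike, queue depth growing
Every candidate fails on at least one observation.

none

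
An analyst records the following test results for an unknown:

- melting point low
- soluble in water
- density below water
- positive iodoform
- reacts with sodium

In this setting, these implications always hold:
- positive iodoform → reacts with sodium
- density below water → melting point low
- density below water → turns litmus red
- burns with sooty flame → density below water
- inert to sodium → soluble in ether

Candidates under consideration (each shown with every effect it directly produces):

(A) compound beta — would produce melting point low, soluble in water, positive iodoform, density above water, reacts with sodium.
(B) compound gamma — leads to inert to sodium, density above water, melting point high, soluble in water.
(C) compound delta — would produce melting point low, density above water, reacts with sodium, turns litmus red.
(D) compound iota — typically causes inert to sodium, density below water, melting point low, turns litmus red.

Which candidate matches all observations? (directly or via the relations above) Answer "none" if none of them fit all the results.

none

For each candidate, compare predicted effects to what was observed:
(A) compound beta — fails on density below water (predicts density above water, not density below water)
(B) compound gamma — fails on melting point low, density below water, positive iodoform, reacts with sodium (predicts melting point high, not melting point low; predicts density above water, not density below water; predicts inert to sodium, not reacts with sodium)
(C) compound delta — melting point low match; soluble in water miss; density below water miss; positive iodoform miss; reacts with sodium match
(D) compound iota — fails on soluble in water, positive iodoform, reacts with sodium (predicts inert to sodium, not reacts with sodium)
Every candidate fails on at least one observation.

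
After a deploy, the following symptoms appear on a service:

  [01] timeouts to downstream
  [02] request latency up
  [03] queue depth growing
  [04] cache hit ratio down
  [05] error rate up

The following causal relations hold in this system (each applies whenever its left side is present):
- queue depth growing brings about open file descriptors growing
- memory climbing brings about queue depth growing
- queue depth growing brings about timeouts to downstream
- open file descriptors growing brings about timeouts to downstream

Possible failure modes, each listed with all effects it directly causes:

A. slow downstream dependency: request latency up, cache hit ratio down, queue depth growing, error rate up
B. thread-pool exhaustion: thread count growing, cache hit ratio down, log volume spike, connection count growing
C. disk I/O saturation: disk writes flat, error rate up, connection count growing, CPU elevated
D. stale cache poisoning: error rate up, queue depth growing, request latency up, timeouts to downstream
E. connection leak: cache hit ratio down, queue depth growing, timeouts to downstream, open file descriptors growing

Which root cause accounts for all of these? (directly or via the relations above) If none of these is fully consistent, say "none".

Per-candidate check:
(A) slow downstream dependency — accounts for every observation (timeouts to downstream through queue depth growing → timeouts to downstream)
(B) thread-pool exhaustion — timeouts to downstream ✗; request latency up ✗; queue depth growing ✗; cache hit ratio down ✓; error rate up ✗
(C) disk I/O saturation — timeouts to downstream ✗; request latency up ✗; queue depth growing ✗; cache hit ratio down ✗; error rate up ✓
(D) stale cache poisoning — timeouts to downstream ✓; request latency up ✓; queue depth growing ✓; cache hit ratio down ✗; error rate up ✓
(E) connection leak — timeouts to downstream ✓; request latency up ✗; queue depth growing ✓; cache hit ratio down ✓; error rate up ✗
(A) alone accounts for all the evidence.

A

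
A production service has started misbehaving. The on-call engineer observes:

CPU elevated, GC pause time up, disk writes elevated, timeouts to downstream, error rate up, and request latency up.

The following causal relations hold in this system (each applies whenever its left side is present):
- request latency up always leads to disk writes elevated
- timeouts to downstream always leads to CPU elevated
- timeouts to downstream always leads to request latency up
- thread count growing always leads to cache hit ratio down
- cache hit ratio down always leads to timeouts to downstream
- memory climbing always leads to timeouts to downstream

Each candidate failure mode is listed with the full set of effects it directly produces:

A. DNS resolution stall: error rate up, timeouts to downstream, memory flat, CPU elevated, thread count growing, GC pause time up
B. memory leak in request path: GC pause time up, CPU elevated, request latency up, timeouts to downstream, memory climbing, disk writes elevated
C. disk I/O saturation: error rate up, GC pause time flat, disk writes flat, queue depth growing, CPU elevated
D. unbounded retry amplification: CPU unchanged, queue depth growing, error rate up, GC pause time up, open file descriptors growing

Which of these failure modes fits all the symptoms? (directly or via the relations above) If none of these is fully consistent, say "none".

For each candidate, compare predicted effects to what was observed:
(A) DNS resolution stall — CPU elevated match; GC pause time up match; disk writes elevated match (by timeouts to downstream → request latency up → disk writes elevated); timeouts to downstream match; error rate up match; request latency up match (by timeouts to downstream → request latency up)
(B) memory leak in request path — CPU elevated match; GC pause time up match; disk writes elevated match; timeouts to downstream match; error rate up miss; request latency up match
(C) disk I/O saturation — CPU elevated match; GC pause time up miss; disk writes elevated miss; timeouts to downstream miss; error rate up match; request latency up miss
(D) unbounded retry amplification — fails on CPU elevated, disk writes elevated, timeouts to downstream, request latency up (predicts CPU unchanged, not CPU elevated)
(A) alone accounts for all the evidence.

A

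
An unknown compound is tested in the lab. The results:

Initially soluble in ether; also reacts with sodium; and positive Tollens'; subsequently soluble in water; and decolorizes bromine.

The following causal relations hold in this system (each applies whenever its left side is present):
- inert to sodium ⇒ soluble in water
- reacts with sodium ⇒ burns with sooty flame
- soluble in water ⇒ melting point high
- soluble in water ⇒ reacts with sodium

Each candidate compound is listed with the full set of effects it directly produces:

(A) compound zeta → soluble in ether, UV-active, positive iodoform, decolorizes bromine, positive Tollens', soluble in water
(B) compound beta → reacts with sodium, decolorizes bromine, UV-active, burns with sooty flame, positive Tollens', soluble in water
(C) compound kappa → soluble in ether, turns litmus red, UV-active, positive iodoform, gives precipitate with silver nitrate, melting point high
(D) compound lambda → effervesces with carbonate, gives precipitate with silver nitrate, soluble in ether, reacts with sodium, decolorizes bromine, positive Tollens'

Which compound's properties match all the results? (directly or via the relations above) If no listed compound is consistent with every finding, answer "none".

Checking each candidate against the observations:
(A) compound zeta — accounts for every observation (reacts with sodium by soluble in water → reacts with sodium)
(B) compound beta — soluble in ether -; reacts with sodium +; positive Tollens' +; soluble in water +; decolorizes bromine +
(C) compound kappa — soluble in ether +; reacts with sodium -; positive Tollens' -; soluble in water -; decolorizes bromine -
(D) compound lambda — soluble in ether +; reacts with sodium +; positive Tollens' +; soluble in water -; decolorizes bromine +
(A) is the only candidate with no mismatches.

A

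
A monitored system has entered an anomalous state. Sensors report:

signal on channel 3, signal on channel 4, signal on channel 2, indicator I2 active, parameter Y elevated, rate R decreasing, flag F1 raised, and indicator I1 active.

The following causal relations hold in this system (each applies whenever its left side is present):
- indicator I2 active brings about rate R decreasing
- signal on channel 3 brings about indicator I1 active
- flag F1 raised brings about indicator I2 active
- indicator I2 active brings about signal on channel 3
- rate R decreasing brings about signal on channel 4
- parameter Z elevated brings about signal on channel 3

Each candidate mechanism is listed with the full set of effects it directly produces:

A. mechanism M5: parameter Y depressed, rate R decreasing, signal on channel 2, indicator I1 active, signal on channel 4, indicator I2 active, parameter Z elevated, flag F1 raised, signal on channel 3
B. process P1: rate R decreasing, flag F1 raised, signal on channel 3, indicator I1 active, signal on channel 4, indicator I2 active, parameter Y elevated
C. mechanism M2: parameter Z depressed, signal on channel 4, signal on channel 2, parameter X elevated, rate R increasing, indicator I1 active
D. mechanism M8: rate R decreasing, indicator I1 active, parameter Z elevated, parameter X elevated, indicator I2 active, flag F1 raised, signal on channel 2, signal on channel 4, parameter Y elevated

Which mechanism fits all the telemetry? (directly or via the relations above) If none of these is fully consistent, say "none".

Testing each hypothesis:
(A) mechanism M5 — signal on channel 3 yes; signal on channel 4 yes; signal on channel 2 yes; indicator I2 active yes; parameter Y elevated NO; rate R decreasing yes; flag F1 raised yes; indicator I1 active yes
(B) process P1 — signal on channel 3 yes; signal on channel 4 yes; signal on channel 2 NO; indicator I2 active yes; parameter Y elevated yes; rate R decreasing yes; flag F1 raised yes; indicator I1 active yes
(C) mechanism M2 — fails on signal on channel 3, indicator I2 active, parameter Y elevated, rate R decreasing, flag F1 raised (predicts rate R increasing, not rate R decreasing)
(D) mechanism M8 — accounts for every observation (signal on channel 3 via parameter Z elevated → signal on channel 3)
Only (D) is consistent with every observation.

D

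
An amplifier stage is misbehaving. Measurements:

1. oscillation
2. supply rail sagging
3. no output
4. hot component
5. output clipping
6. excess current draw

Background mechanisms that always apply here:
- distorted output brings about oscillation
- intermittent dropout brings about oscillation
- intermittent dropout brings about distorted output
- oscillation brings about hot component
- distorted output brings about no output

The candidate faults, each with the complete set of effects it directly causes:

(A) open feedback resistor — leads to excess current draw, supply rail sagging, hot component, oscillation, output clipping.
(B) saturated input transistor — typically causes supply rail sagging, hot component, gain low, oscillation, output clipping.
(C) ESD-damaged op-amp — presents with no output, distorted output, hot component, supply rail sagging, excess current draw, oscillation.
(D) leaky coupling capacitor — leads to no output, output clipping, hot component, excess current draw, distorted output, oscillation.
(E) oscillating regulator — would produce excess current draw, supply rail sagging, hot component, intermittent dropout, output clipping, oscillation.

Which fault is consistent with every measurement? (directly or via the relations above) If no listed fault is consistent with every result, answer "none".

For each candidate, compare predicted effects to what was observed:
(A) open feedback resistor — does not account for no output
(B) saturated input transistor — oscillation ✓; supply rail sagging ✓; no output ✗; hot component ✓; output clipping ✓; excess current draw ✗
(C) ESD-damaged op-amp — does not account for output clipping
(D) leaky coupling capacitor — oscillation ✓; supply rail sagging ✗; no output ✓; hot component ✓; output clipping ✓; excess current draw ✓
(E) oscillating regulator — oscillation ✓; supply rail sagging ✓; no output ✓ (through intermittent dropout → distorted output → no output); hot component ✓; output clipping ✓; excess current draw ✓
(E) is the only candidate with no mismatches.

E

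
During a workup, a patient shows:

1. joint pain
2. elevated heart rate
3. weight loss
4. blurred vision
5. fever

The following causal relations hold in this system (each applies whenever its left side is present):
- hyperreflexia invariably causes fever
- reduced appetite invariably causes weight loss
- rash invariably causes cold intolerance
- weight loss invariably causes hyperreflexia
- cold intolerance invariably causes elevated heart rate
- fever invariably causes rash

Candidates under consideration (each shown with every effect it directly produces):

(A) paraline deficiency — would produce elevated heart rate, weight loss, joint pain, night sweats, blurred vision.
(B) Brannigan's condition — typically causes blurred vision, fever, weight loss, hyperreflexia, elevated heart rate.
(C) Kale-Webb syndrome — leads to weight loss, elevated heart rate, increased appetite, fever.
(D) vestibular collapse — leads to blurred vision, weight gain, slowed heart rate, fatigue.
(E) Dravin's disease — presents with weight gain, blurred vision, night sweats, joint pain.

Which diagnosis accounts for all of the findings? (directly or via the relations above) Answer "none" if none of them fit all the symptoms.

For each candidate, compare predicted effects to what was observed:
(A) paraline deficiency — accounts for every observation (fever through weight loss → hyperreflexia → fever)
(B) Brannigan's condition — does not account for joint pain
(C) Kale-Webb syndrome — joint pain NO; elevated heart rate yes; weight loss yes; blurred vision NO; fever yes
(D) vestibular collapse — joint pain NO; elevated heart rate NO; weight loss NO; blurred vision yes; fever NO
(E) Dravin's disease — fails on elevated heart rate, weight loss, fever (predicts weight gain, not weight loss)
(A) is the only candidate with no mismatches.

A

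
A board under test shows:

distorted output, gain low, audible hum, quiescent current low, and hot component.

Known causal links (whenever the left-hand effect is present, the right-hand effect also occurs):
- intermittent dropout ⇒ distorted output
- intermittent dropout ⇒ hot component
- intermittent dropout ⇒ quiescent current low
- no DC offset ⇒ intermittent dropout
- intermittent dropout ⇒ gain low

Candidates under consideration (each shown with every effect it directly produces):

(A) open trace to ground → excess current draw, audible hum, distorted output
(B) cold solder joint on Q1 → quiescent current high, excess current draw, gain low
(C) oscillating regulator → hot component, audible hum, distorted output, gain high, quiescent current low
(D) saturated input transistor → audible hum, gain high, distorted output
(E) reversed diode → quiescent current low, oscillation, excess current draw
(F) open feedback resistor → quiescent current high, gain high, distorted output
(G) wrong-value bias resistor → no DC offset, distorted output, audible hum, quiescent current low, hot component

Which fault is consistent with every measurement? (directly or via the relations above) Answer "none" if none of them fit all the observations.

G

For each candidate, compare predicted effects to what was observed:
(A) open trace to ground — distorted output ✓; gain low ✗; audible hum ✓; quiescent current low ✗; hot component ✗
(B) cold solder joint on Q1 — distorted output ✗; gain low ✓; audible hum ✗; quiescent current low ✗; hot component ✗
(C) oscillating regulator — fails on gain low (predicts gain high, not gain low)
(D) saturated input transistor — fails on gain low, quiescent current low, hot component (predicts gain high, not gain low)
(E) reversed diode — does not account for distorted output, gain low, audible hum, hot component
(F) open feedback resistor — fails on gain low, audible hum, quiescent current low, hot component (predicts gain high, not gain low; predicts quiescent current high, not quiescent current low)
(G) wrong-value bias resistor — distorted output ✓; gain low ✓ (through no DC offset → intermittent dropout → gain low); audible hum ✓; quiescent current low ✓; hot component ✓
(G) is the only candidate with no mismatches.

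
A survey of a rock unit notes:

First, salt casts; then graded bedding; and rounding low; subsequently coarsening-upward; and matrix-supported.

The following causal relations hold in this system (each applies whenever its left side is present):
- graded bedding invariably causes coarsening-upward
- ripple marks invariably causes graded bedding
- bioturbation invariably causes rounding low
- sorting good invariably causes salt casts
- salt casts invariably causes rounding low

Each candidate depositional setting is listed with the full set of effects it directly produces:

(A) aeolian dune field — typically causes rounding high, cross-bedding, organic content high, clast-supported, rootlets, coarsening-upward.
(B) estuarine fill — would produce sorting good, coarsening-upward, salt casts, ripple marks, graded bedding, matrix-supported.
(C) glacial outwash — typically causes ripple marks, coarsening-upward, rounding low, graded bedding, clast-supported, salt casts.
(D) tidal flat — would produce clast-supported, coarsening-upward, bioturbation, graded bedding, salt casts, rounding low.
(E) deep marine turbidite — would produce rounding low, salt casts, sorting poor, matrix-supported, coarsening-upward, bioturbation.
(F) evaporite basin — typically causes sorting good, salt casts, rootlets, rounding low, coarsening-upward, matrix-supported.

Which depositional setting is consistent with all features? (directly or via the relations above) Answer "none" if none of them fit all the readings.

Per-candidate check:
(A) aeolian dune field — salt casts miss; graded bedding miss; rounding low miss; coarsening-upward match; matrix-supported miss
(B) estuarine fill — accounts for every observation (rounding low by salt casts → rounding low)
(C) glacial outwash — fails on matrix-supported (predicts clast-supported, not matrix-supported)
(D) tidal flat — salt casts match; graded bedding match; rounding low match; coarsening-upward match; matrix-supported miss
(E) deep marine turbidite — does not account for graded bedding
(F) evaporite basin — does not account for graded bedding
(B) is the only candidate with no mismatches.

B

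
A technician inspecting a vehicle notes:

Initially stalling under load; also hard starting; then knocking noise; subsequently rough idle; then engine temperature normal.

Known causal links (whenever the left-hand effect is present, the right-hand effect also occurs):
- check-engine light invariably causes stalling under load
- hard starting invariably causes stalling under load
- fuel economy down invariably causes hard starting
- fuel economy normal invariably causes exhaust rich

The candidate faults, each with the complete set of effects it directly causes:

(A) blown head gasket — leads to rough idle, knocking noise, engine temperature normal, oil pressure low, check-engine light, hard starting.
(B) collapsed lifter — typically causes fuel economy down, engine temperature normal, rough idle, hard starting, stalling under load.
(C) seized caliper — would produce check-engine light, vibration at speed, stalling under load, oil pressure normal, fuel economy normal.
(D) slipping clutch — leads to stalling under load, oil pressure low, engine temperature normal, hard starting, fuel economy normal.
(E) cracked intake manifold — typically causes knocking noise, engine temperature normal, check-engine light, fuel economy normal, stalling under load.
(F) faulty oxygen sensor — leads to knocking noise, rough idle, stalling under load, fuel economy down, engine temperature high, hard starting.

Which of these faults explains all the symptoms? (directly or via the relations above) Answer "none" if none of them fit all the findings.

A

Checking each candidate against the observations:
(A) blown head gasket — stalling under load + (through hard starting → stalling under load); hard starting +; knocking noise +; rough idle +; engine temperature normal +
(B) collapsed lifter — stalling under load +; hard starting +; knocking noise -; rough idle +; engine temperature normal +
(C) seized caliper — stalling under load +; hard starting -; knocking noise -; rough idle -; engine temperature normal -
(D) slipping clutch — does not account for knocking noise, rough idle
(E) cracked intake manifold — stalling under load +; hard starting -; knocking noise +; rough idle -; engine temperature normal +
(F) faulty oxygen sensor — stalling under load +; hard starting +; knocking noise +; rough idle +; engine temperature normal -
(A) is the only candidate with no mismatches.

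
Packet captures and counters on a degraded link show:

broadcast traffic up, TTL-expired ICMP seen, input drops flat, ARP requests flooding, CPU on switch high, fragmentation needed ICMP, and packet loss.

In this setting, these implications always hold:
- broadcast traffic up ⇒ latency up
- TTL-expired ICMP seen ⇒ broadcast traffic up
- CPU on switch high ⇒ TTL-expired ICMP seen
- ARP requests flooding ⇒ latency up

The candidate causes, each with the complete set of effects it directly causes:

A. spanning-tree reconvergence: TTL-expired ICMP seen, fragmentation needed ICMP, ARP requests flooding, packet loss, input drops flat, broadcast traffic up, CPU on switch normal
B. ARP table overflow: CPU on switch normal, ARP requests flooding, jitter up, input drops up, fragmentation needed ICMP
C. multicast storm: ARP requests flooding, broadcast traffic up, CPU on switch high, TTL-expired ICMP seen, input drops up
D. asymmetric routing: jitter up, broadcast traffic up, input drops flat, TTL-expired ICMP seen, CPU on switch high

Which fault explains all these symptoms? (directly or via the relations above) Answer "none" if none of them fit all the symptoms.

Testing each hypothesis:
(A) spanning-tree reconvergence — fails on CPU on switch high (predicts CPU on switch normal, not CPU on switch high)
(B) ARP table overflow — broadcast traffic up miss; TTL-expired ICMP seen miss; input drops flat miss; ARP requests flooding match; CPU on switch high miss; fragmentation needed ICMP match; packet loss miss
(C) multicast storm — fails on input drops flat, fragmentation needed ICMP, packet loss (predicts input drops up, not input drops flat)
(D) asymmetric routing — broadcast traffic up match; TTL-expired ICMP seen match; input drops flat match; ARP requests flooding miss; CPU on switch high match; fragmentation needed ICMP miss; packet loss miss
None of the listed candidates fits everything.

none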